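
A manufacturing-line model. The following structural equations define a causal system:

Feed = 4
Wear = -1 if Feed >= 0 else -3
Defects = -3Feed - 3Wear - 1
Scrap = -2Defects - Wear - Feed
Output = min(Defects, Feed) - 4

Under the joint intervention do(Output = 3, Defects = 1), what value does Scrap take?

Under do(Output = 3, Defects = 1), each intervened variable's structural equation is replaced by its fixed value.
Wear = -1 if Feed >= 0 else -3  [with Feed=4]  = -1
Scrap = -2Defects - Wear - Feed  [with Defects=1, Wear=-1, Feed=4]  = -5

-5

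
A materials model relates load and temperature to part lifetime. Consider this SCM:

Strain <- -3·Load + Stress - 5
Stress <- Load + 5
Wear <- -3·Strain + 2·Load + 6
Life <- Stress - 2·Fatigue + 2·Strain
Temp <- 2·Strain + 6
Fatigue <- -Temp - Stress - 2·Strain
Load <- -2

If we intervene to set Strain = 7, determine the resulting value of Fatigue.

The intervention breaks the incoming arrows to Strain: Strain <- -3·Load + Stress - 5 no longer applies, and Strain = 7.
Stress = Load + 5  [with Load=-2]  = 3
Temp = 2·Strain + 6  [with Strain=7]  = 20
Fatigue = -Temp - Stress - 2·Strain  [with Temp=20, Stress=3, Strain=7]  = -37

-37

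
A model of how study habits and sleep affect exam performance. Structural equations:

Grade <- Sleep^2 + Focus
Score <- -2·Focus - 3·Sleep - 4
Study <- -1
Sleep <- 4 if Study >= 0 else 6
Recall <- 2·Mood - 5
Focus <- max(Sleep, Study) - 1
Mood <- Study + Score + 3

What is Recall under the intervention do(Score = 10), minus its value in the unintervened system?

84

Under do(Score=10), the mechanism Score <- -2·Focus - 3·Sleep - 4 is discarded; Score is fixed at 10.
Mood = Study + Score + 3  [with Study=-1, Score=10]  = 12
Recall = 2·Mood - 5  [with Mood=12]  = 19
Without intervention: Sleep = 4 if Study >= 0 else 6  [with Study=-1]  = 6; Focus = max(Sleep, Study) - 1  [with Sleep=6, Study=-1]  = 5; Score = -2·Focus - 3·Sleep - 4  [with Focus=5, Sleep=6]  = -32; Mood = Study + Score + 3  [with Study=-1, Score=-32]  = -30; Recall = 2·Mood - 5  [with Mood=-30]  = -65.
Change = 19 − (-65) = 84.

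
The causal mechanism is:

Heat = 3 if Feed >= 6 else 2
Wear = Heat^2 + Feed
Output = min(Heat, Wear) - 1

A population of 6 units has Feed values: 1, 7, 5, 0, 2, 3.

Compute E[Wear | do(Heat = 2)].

7

The intervention sets Heat=2 in all 6 units regardless of Feed. Recomputing Wear per unit gives 5, 11, 9, 4, 6, 7; average 7.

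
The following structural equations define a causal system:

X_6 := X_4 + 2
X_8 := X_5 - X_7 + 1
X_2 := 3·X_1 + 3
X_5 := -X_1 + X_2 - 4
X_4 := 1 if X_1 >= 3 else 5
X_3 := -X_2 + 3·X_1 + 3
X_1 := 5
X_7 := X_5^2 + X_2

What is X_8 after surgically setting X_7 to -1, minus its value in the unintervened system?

do(X_7=-1) replaces the equation X_7 := X_5^2 + X_2 with the constant X_7 = -1.
X_2 = 3·X_1 + 3  [with X_1=5]  = 18
X_5 = -X_1 + X_2 - 4  [with X_1=5, X_2=18]  = 9
X_8 = X_5 - X_7 + 1  [with X_5=9, X_7=-1]  = 11
Without intervention: X_2 = 3·X_1 + 3  [with X_1=5]  = 18; X_5 = -X_1 + X_2 - 4  [with X_1=5, X_2=18]  = 9; X_7 = X_5^2 + X_2  [with X_5=9, X_2=18]  = 99; X_8 = X_5 - X_7 + 1  [with X_5=9, X_7=99]  = -89.
Change = 11 − (-89) = 100.

100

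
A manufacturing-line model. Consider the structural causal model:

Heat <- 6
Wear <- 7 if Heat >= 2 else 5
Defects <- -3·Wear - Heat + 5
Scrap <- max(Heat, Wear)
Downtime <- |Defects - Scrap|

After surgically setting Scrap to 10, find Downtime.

32

Intervening sets Scrap = 10 and removes its equation (Scrap <- max(Heat, Wear)).
Wear = 7 if Heat >= 2 else 5  [with Heat=6]  = 7
Defects = -3·Wear - Heat + 5  [with Wear=7, Heat=6]  = -22
Downtime = |Defects - Scrap|  [with Defects=-22, Scrap=10]  = 32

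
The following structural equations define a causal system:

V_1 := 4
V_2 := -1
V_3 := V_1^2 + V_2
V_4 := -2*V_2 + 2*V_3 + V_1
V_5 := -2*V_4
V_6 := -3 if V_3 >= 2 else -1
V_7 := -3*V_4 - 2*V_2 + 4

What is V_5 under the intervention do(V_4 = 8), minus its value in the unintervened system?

Intervening sets V_4 = 8 and removes its equation (V_4 := -2*V_2 + 2*V_3 + V_1).
V_5 = -2*V_4  [with V_4=8]  = -16
Without intervention: V_3 = V_1^2 + V_2  [with V_1=4, V_2=-1]  = 15; V_4 = -2*V_2 + 2*V_3 + V_1  [with V_2=-1, V_3=15, V_1=4]  = 36; V_5 = -2*V_4  [with V_4=36]  = -72.
Change = -16 − (-72) = 56.

56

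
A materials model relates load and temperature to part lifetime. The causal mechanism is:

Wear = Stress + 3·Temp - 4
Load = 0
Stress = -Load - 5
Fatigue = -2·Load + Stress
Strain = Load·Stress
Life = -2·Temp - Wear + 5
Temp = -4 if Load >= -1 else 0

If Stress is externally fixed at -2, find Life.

31

Under do(Stress=-2), the mechanism Stress = -Load - 5 is discarded; Stress is fixed at -2.
Temp = -4 if Load >= -1 else 0  [with Load=0]  = -4
Wear = Stress + 3·Temp - 4  [with Stress=-2, Temp=-4]  = -18
Life = -2·Temp - Wear + 5  [with Temp=-4, Wear=-18]  = 31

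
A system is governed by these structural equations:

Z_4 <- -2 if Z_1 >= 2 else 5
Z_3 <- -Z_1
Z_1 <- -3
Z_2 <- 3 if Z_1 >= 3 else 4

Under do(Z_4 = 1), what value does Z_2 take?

The intervention breaks the incoming arrows to Z_4: Z_4 <- -2 if Z_1 >= 2 else 5 no longer applies, and Z_4 = 1.
Since Z_2 is not a descendant of the intervened variable, it is unaffected.
Z_2 = 3 if Z_1 >= 3 else 4  [with Z_1=-3]  = 4

4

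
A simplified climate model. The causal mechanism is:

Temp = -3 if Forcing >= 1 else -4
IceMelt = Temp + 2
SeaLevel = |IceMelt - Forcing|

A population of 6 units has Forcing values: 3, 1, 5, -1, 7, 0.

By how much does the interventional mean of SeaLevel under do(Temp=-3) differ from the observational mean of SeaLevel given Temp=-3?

-1.5

The intervention sets Temp=-3 in all 6 units regardless of Forcing. Recomputing SeaLevel per unit gives 4, 2, 6, 0, 8, 1; average 3.5.
E[SeaLevel|Temp=-3] averages over only the 4 units with Temp=-3 (Forcing = 3, 1, 5, 7): SeaLevel = 4, 2, 6, 8, mean 5.
Difference = 3.5 − 5 = -1.5.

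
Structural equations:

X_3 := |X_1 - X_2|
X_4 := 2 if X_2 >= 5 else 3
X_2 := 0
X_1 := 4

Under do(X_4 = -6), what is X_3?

4

Under do(X_4=-6), the mechanism X_4 := 2 if X_2 >= 5 else 3 is discarded; X_4 is fixed at -6.
Since X_3 is not a descendant of the intervened variable, it is unaffected.
X_3 = |X_1 - X_2|  [with X_1=4, X_2=0]  = 4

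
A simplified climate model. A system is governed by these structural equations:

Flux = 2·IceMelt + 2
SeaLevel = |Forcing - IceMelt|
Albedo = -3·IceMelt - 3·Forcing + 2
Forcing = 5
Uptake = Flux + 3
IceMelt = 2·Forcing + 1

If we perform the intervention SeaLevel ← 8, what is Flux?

Intervening sets SeaLevel = 8 and removes its equation (SeaLevel = |Forcing - IceMelt|).
No directed path runs from SeaLevel to Flux, so Flux keeps its natural value.
IceMelt = 2·Forcing + 1  [with Forcing=5]  = 11
Flux = 2·IceMelt + 2  [with IceMelt=11]  = 24

24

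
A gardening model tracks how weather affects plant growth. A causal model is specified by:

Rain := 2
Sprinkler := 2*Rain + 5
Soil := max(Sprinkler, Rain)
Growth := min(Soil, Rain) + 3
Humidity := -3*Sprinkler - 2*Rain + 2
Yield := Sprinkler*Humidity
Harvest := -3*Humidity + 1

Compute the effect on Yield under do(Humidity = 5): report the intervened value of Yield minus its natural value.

306

The intervention breaks the incoming arrows to Humidity: Humidity := -3*Sprinkler - 2*Rain + 2 no longer applies, and Humidity = 5.
Sprinkler = 2*Rain + 5  [with Rain=2]  = 9
Yield = Sprinkler*Humidity  [with Sprinkler=9, Humidity=5]  = 45
Without intervention: Sprinkler = 2*Rain + 5  [with Rain=2]  = 9; Humidity = -3*Sprinkler - 2*Rain + 2  [with Sprinkler=9, Rain=2]  = -29; Yield = Sprinkler*Humidity  [with Sprinkler=9, Humidity=-29]  = -261.
Change = 45 − (-261) = 306.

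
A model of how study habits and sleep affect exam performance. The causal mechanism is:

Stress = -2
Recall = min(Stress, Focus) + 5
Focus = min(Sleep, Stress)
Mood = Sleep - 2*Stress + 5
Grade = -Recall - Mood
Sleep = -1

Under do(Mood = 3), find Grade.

-6

Under do(Mood=3), the mechanism Mood = Sleep - 2*Stress + 5 is discarded; Mood is fixed at 3.
Focus = min(Sleep, Stress)  [with Sleep=-1, Stress=-2]  = -2
Recall = min(Stress, Focus) + 5  [with Stress=-2, Focus=-2]  = 3
Grade = -Recall - Mood  [with Recall=3, Mood=3]  = -6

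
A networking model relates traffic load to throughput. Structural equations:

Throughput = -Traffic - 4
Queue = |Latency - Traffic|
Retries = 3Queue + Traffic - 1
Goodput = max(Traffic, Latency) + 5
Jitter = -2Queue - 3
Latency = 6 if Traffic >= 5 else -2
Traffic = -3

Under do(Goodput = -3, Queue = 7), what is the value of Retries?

The joint intervention fixes Goodput = -3, Queue = 7, removing each variable's own equation.
Retries = 3Queue + Traffic - 1  [with Queue=7, Traffic=-3]  = 17

17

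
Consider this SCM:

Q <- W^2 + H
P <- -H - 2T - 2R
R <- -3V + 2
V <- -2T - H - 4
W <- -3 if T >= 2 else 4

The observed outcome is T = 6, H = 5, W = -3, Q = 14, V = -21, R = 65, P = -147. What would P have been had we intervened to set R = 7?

-31

Intervening sets R = 7 and removes its equation (R <- -3V + 2).
P = -H - 2T - 2R  [with H=5, T=6, R=7]  = -31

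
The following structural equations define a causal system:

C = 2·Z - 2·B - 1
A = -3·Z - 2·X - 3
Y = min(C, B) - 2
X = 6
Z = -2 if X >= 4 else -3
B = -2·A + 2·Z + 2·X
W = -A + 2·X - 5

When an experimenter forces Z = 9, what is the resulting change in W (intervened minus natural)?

33

do(Z=9) replaces the equation Z = -2 if X >= 4 else -3 with the constant Z = 9.
A = -3·Z - 2·X - 3  [with Z=9, X=6]  = -42
W = -A + 2·X - 5  [with A=-42, X=6]  = 49
Without intervention: Z = -2 if X >= 4 else -3  [with X=6]  = -2; A = -3·Z - 2·X - 3  [with Z=-2, X=6]  = -9; W = -A + 2·X - 5  [with A=-9, X=6]  = 16.
Change = 49 − 16 = 33.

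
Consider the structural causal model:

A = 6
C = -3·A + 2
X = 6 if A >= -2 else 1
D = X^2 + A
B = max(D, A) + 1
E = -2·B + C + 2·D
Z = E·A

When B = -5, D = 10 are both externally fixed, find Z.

84

Setting B = -5, D = 10 by intervention discards those variables' equations.
C = -3·A + 2  [with A=6]  = -16
E = -2·B + C + 2·D  [with B=-5, C=-16, D=10]  = 14
Z = E·A  [with E=14, A=6]  = 84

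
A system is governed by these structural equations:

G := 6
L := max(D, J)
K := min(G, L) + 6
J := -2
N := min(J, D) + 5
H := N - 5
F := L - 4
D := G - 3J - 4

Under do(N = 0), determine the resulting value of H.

-5

Intervening sets N = 0 and removes its equation (N := min(J, D) + 5).
H = N - 5  [with N=0]  = -5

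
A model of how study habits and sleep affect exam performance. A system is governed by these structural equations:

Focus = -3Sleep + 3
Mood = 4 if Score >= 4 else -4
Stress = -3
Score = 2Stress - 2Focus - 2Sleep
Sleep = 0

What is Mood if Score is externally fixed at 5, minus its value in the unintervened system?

8

Intervening sets Score = 5 and removes its equation (Score = 2Stress - 2Focus - 2Sleep).
Mood = 4 if Score >= 4 else -4  [with Score=5]  = 4
Without intervention: Focus = -3Sleep + 3  [with Sleep=0]  = 3; Score = 2Stress - 2Focus - 2Sleep  [with Stress=-3, Focus=3, Sleep=0]  = -12; Mood = 4 if Score >= 4 else -4  [with Score=-12]  = -4.
Change = 4 − (-4) = 8.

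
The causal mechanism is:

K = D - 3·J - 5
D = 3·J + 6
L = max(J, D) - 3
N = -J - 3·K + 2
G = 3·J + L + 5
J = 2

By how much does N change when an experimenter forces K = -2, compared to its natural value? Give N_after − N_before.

9

Under do(K=-2), the mechanism K = D - 3·J - 5 is discarded; K is fixed at -2.
N = -J - 3·K + 2  [with J=2, K=-2]  = 6
Without intervention: D = 3·J + 6  [with J=2]  = 12; K = D - 3·J - 5  [with D=12, J=2]  = 1; N = -J - 3·K + 2  [with J=2, K=1]  = -3.
Change = 6 − (-3) = 9.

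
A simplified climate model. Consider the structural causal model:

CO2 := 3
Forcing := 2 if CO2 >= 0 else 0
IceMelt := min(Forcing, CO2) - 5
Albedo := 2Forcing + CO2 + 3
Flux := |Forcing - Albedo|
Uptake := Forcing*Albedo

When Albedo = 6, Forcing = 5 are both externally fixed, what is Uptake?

30

The joint intervention fixes Albedo = 6, Forcing = 5, removing each variable's own equation.
Uptake = Forcing*Albedo  [with Forcing=5, Albedo=6]  = 30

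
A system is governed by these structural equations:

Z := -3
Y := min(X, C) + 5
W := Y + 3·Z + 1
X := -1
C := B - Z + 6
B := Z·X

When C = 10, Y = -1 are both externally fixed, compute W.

The joint intervention fixes C = 10, Y = -1, removing each variable's own equation.
W = Y + 3·Z + 1  [with Y=-1, Z=-3]  = -9

-9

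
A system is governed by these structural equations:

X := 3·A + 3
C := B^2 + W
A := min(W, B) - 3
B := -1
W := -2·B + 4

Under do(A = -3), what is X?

-6

The intervention breaks the incoming arrows to A: A := min(W, B) - 3 no longer applies, and A = -3.
X = 3·A + 3  [with A=-3]  = -6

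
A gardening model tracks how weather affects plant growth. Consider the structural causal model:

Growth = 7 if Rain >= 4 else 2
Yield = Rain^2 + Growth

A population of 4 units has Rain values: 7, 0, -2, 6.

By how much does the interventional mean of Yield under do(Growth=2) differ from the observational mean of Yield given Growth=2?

Under do(Growth=2), Growth's equation is replaced by Growth=2 for every unit. Per-unit Yield: 51, 2, 6, 38. Mean = 24.25.
Conditioning on Growth=2 selects the 2 unit(s) with Rain ∈ {0, -2}. Their Yield values: 2, 6. Mean = 4.
Difference = 24.25 − 4 = 20.25.

20.25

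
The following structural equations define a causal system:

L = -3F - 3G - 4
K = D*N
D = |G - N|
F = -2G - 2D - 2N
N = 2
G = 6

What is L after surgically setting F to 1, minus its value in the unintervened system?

-75

The intervention breaks the incoming arrows to F: F = -2G - 2D - 2N no longer applies, and F = 1.
L = -3F - 3G - 4  [with F=1, G=6]  = -25
Without intervention: D = |G - N|  [with G=6, N=2]  = 4; F = -2G - 2D - 2N  [with G=6, D=4, N=2]  = -24; L = -3F - 3G - 4  [with F=-24, G=6]  = 50.
Change = -25 − 50 = -75.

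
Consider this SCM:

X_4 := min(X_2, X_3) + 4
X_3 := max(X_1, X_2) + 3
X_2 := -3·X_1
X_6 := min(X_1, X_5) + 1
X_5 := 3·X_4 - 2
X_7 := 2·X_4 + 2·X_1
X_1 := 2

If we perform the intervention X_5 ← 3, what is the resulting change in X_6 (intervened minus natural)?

The intervention breaks the incoming arrows to X_5: X_5 := 3·X_4 - 2 no longer applies, and X_5 = 3.
X_6 = min(X_1, X_5) + 1  [with X_1=2, X_5=3]  = 3
Without intervention: X_2 = -3·X_1  [with X_1=2]  = -6; X_3 = max(X_1, X_2) + 3  [with X_1=2, X_2=-6]  = 5; X_4 = min(X_2, X_3) + 4  [with X_2=-6, X_3=5]  = -2; X_5 = 3·X_4 - 2  [with X_4=-2]  = -8; X_6 = min(X_1, X_5) + 1  [with X_1=2, X_5=-8]  = -7.
Change = 3 − (-7) = 10.

10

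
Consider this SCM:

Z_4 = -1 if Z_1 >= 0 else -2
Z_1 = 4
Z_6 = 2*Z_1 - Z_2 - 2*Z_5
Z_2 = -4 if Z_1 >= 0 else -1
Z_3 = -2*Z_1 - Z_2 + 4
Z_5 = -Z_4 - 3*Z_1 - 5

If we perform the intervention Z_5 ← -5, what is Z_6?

The intervention breaks the incoming arrows to Z_5: Z_5 = -Z_4 - 3*Z_1 - 5 no longer applies, and Z_5 = -5.
Z_2 = -4 if Z_1 >= 0 else -1  [with Z_1=4]  = -4
Z_6 = 2*Z_1 - Z_2 - 2*Z_5  [with Z_1=4, Z_2=-4, Z_5=-5]  = 22

22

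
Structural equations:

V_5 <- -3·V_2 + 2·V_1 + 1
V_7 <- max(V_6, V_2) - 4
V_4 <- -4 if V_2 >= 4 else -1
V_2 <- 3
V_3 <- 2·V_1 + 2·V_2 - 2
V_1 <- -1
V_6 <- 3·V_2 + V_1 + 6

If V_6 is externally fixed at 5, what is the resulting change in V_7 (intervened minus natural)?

-9

Intervening sets V_6 = 5 and removes its equation (V_6 <- 3·V_2 + V_1 + 6).
V_7 = max(V_6, V_2) - 4  [with V_6=5, V_2=3]  = 1
Without intervention: V_6 = 3·V_2 + V_1 + 6  [with V_2=3, V_1=-1]  = 14; V_7 = max(V_6, V_2) - 4  [with V_6=14, V_2=3]  = 10.
Change = 1 − 10 = -9.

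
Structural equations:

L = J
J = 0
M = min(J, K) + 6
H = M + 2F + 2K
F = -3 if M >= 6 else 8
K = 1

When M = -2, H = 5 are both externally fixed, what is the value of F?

The joint intervention fixes M = -2, H = 5, removing each variable's own equation.
F = -3 if M >= 6 else 8  [with M=-2]  = 8

8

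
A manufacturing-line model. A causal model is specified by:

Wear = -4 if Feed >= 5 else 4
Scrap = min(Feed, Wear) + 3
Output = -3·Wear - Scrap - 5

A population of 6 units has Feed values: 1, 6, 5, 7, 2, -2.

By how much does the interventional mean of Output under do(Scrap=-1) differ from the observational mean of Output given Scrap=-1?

Under do(Scrap=-1), Scrap's equation is replaced by Scrap=-1 for every unit. Per-unit Output: -16, 8, 8, 8, -16, -16. Mean = -4.
E[Output|Scrap=-1] averages over only the 3 units with Scrap=-1 (Feed = 6, 5, 7): Output = 8, 8, 8, mean 8.
Difference = -4 − 8 = -12.

-12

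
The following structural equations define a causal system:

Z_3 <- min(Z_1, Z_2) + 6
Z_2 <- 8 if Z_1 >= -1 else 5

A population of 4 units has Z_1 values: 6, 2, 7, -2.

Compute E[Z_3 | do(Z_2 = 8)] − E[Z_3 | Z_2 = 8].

-1.75

Every unit gets Z_2=8 under the intervention. Z_3 values become 12, 8, 13, 4; E[Z_3|do(Z_2=8)] = 9.25.
Observing Z_2=8 restricts to units where Z_2's equation naturally yields 8: Z_1 ∈ {6, 2, 7}. In that subpopulation Z_3 = 12, 8, 13, mean 11.
Difference = 9.25 − 11 = -1.75.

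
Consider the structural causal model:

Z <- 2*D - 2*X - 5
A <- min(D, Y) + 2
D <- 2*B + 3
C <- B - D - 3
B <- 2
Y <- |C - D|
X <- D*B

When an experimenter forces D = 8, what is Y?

Under do(D=8), the mechanism D <- 2*B + 3 is discarded; D is fixed at 8.
C = B - D - 3  [with B=2, D=8]  = -9
Y = |C - D|  [with C=-9, D=8]  = 17

17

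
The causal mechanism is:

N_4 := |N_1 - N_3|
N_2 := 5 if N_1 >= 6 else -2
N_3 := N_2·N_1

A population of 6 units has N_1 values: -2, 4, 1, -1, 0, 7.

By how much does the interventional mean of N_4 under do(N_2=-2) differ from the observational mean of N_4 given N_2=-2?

Under do(N_2=-2), N_2's equation is replaced by N_2=-2 for every unit. Per-unit N_4: 6, 12, 3, 3, 0, 21. Mean = 7.5.
Conditioning on N_2=-2 selects the 5 unit(s) with N_1 ∈ {-2, 4, 1, -1, 0}. Their N_4 values: 6, 12, 3, 3, 0. Mean = 4.8.
Difference = 7.5 − 4.8 = 2.7.

2.7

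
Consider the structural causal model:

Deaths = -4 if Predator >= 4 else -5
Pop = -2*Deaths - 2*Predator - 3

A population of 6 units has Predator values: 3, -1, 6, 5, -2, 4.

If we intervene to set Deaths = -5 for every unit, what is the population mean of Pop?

The intervention sets Deaths=-5 in all 6 units regardless of Predator. Recomputing Pop per unit gives 1, 9, -5, -3, 11, -1; average 2.

2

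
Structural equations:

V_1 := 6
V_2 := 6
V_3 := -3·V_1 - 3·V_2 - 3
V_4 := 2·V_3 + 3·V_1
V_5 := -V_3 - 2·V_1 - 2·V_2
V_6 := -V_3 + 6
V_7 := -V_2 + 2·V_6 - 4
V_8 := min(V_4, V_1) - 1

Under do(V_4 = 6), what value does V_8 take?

do(V_4=6) replaces the equation V_4 := 2·V_3 + 3·V_1 with the constant V_4 = 6.
V_8 = min(V_4, V_1) - 1  [with V_4=6, V_1=6]  = 5

5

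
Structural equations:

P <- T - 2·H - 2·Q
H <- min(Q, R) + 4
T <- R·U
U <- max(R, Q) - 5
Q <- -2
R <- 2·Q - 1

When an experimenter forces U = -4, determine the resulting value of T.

20

do(U=-4) replaces the equation U <- max(R, Q) - 5 with the constant U = -4.
R = 2·Q - 1  [with Q=-2]  = -5
T = R·U  [with R=-5, U=-4]  = 20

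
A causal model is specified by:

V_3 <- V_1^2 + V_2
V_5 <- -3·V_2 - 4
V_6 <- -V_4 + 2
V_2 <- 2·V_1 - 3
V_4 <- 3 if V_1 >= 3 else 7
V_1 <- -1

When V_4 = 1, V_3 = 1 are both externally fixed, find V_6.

1

The joint intervention fixes V_4 = 1, V_3 = 1, removing each variable's own equation.
V_6 = -V_4 + 2  [with V_4=1]  = 1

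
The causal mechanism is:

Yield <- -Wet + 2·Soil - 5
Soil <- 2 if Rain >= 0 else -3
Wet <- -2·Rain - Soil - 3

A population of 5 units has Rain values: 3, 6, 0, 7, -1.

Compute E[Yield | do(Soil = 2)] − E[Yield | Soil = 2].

Every unit gets Soil=2 under the intervention. Yield values become 10, 16, 4, 18, 2; E[Yield|do(Soil=2)] = 10.
E[Yield|Soil=2] averages over only the 4 units with Soil=2 (Rain = 3, 6, 0, 7): Yield = 10, 16, 4, 18, mean 12.
Difference = 10 − 12 = -2.

-2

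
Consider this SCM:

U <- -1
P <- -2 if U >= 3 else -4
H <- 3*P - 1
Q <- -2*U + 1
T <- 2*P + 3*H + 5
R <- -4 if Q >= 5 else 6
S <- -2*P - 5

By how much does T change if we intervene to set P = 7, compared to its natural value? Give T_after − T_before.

do(P=7) replaces the equation P <- -2 if U >= 3 else -4 with the constant P = 7.
H = 3*P - 1  [with P=7]  = 20
T = 2*P + 3*H + 5  [with P=7, H=20]  = 79
Without intervention: P = -2 if U >= 3 else -4  [with U=-1]  = -4; H = 3*P - 1  [with P=-4]  = -13; T = 2*P + 3*H + 5  [with P=-4, H=-13]  = -42.
Change = 79 − (-42) = 121.

121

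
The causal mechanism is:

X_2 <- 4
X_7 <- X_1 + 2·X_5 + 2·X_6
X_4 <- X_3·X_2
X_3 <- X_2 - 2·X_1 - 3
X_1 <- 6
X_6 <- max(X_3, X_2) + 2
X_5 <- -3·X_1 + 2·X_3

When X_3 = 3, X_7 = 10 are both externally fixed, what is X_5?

Setting X_3 = 3, X_7 = 10 by intervention discards those variables' equations.
X_5 = -3·X_1 + 2·X_3  [with X_1=6, X_3=3]  = -12

-12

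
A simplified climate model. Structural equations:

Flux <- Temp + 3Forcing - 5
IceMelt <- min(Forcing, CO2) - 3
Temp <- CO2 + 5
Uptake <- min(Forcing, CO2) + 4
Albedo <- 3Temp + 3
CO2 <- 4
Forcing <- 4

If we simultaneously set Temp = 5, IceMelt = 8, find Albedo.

18

Setting Temp = 5, IceMelt = 8 by intervention discards those variables' equations.
Albedo = 3Temp + 3  [with Temp=5]  = 18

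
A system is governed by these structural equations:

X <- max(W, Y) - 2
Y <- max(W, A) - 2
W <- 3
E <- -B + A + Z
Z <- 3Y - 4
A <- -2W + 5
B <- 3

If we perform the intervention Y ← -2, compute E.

Under do(Y=-2), the mechanism Y <- max(W, A) - 2 is discarded; Y is fixed at -2.
A = -2W + 5  [with W=3]  = -1
Z = 3Y - 4  [with Y=-2]  = -10
E = -B + A + Z  [with B=3, A=-1, Z=-10]  = -14

-14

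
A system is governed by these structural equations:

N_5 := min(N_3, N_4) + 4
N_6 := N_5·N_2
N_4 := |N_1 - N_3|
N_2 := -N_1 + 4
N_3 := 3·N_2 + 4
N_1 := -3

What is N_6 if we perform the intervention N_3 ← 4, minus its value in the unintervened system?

-147

The intervention breaks the incoming arrows to N_3: N_3 := 3·N_2 + 4 no longer applies, and N_3 = 4.
N_2 = -N_1 + 4  [with N_1=-3]  = 7
N_4 = |N_1 - N_3|  [with N_1=-3, N_3=4]  = 7
N_5 = min(N_3, N_4) + 4  [with N_3=4, N_4=7]  = 8
N_6 = N_5·N_2  [with N_5=8, N_2=7]  = 56
Without intervention: N_2 = -N_1 + 4  [with N_1=-3]  = 7; N_3 = 3·N_2 + 4  [with N_2=7]  = 25; N_4 = |N_1 - N_3|  [with N_1=-3, N_3=25]  = 28; N_5 = min(N_3, N_4) + 4  [with N_3=25, N_4=28]  = 29; N_6 = N_5·N_2  [with N_5=29, N_2=7]  = 203.
Change = 56 − 203 = -147.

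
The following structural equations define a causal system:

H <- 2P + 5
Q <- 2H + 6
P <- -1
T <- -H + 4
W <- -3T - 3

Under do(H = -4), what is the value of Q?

do(H=-4) replaces the equation H <- 2P + 5 with the constant H = -4.
Q = 2H + 6  [with H=-4]  = -2

-2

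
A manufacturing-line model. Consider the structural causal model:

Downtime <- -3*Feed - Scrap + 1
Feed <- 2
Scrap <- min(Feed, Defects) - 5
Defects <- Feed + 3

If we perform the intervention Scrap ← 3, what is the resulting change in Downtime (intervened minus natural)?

The intervention breaks the incoming arrows to Scrap: Scrap <- min(Feed, Defects) - 5 no longer applies, and Scrap = 3.
Downtime = -3*Feed - Scrap + 1  [with Feed=2, Scrap=3]  = -8
Without intervention: Defects = Feed + 3  [with Feed=2]  = 5; Scrap = min(Feed, Defects) - 5  [with Feed=2, Defects=5]  = -3; Downtime = -3*Feed - Scrap + 1  [with Feed=2, Scrap=-3]  = -2.
Change = -8 − (-2) = -6.

-6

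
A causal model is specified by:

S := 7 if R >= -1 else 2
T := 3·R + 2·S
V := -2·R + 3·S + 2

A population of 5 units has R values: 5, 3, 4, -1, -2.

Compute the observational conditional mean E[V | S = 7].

E[V|S=7] averages over only the 4 units with S=7 (R = 5, 3, 4, -1): V = 13, 17, 15, 25, mean 17.5.

17.5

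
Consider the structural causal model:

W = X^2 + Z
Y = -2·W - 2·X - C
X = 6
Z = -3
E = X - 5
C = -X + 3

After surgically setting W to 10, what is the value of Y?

Under do(W=10), the mechanism W = X^2 + Z is discarded; W is fixed at 10.
C = -X + 3  [with X=6]  = -3
Y = -2·W - 2·X - C  [with W=10, X=6, C=-3]  = -29

-29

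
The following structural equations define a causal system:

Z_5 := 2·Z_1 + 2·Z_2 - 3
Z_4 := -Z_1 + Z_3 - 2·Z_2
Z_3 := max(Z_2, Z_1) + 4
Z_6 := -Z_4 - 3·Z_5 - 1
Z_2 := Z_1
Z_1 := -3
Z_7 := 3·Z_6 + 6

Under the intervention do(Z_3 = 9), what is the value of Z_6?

The intervention breaks the incoming arrows to Z_3: Z_3 := max(Z_2, Z_1) + 4 no longer applies, and Z_3 = 9.
Z_2 = Z_1  [with Z_1=-3]  = -3
Z_4 = -Z_1 + Z_3 - 2·Z_2  [with Z_1=-3, Z_3=9, Z_2=-3]  = 18
Z_5 = 2·Z_1 + 2·Z_2 - 3  [with Z_1=-3, Z_2=-3]  = -15
Z_6 = -Z_4 - 3·Z_5 - 1  [with Z_4=18, Z_5=-15]  = 26

26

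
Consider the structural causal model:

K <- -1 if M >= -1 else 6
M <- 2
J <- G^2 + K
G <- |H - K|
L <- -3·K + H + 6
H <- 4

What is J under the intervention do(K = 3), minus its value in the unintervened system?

The intervention breaks the incoming arrows to K: K <- -1 if M >= -1 else 6 no longer applies, and K = 3.
G = |H - K|  [with H=4, K=3]  = 1
J = G^2 + K  [with G=1, K=3]  = 4
Without intervention: K = -1 if M >= -1 else 6  [with M=2]  = -1; G = |H - K|  [with H=4, K=-1]  = 5; J = G^2 + K  [with G=5, K=-1]  = 24.
Change = 4 − 24 = -20.

-20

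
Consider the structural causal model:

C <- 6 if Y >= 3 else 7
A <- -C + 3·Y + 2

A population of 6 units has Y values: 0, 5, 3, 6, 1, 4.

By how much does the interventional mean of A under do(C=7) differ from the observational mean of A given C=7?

The intervention sets C=7 in all 6 units regardless of Y. Recomputing A per unit gives -5, 10, 4, 13, -2, 7; average 4.5.
E[A|C=7] averages over only the 2 units with C=7 (Y = 0, 1): A = -5, -2, mean -3.5.
Difference = 4.5 − (-3.5) = 8.

8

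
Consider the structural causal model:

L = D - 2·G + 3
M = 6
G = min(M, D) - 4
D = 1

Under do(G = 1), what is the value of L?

The intervention breaks the incoming arrows to G: G = min(M, D) - 4 no longer applies, and G = 1.
L = D - 2·G + 3  [with D=1, G=1]  = 2

2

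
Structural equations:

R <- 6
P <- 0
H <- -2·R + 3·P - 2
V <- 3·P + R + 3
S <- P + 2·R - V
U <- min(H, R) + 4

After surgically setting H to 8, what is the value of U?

10

The intervention breaks the incoming arrows to H: H <- -2·R + 3·P - 2 no longer applies, and H = 8.
U = min(H, R) + 4  [with H=8, R=6]  = 10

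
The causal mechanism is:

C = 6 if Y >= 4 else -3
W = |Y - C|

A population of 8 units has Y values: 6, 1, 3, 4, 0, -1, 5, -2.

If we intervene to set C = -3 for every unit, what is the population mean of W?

5

The intervention sets C=-3 in all 8 units regardless of Y. Recomputing W per unit gives 9, 4, 6, 7, 3, 2, 8, 1; average 5.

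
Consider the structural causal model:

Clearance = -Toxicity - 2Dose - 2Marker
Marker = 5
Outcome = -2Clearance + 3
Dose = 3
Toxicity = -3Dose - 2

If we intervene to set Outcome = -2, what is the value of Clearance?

The intervention breaks the incoming arrows to Outcome: Outcome = -2Clearance + 3 no longer applies, and Outcome = -2.
Since Clearance is not a descendant of the intervened variable, it is unaffected.
Toxicity = -3Dose - 2  [with Dose=3]  = -11
Clearance = -Toxicity - 2Dose - 2Marker  [with Toxicity=-11, Dose=3, Marker=5]  = -5

-5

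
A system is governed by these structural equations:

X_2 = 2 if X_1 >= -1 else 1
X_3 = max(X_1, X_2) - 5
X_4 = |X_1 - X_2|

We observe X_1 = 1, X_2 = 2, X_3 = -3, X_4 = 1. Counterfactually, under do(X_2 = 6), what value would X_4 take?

Under do(X_2=6), the mechanism X_2 = 2 if X_1 >= -1 else 1 is discarded; X_2 is fixed at 6.
X_4 = |X_1 - X_2|  [with X_1=1, X_2=6]  = 5

5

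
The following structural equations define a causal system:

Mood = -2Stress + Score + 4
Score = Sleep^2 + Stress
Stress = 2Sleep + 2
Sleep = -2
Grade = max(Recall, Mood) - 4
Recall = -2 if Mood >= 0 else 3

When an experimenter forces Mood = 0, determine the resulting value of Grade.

Under do(Mood=0), the mechanism Mood = -2Stress + Score + 4 is discarded; Mood is fixed at 0.
Recall = -2 if Mood >= 0 else 3  [with Mood=0]  = -2
Grade = max(Recall, Mood) - 4  [with Recall=-2, Mood=0]  = -4

-4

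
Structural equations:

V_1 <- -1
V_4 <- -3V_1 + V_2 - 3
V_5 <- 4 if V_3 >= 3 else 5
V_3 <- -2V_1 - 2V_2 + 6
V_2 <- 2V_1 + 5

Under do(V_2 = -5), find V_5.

do(V_2=-5) replaces the equation V_2 <- 2V_1 + 5 with the constant V_2 = -5.
V_3 = -2V_1 - 2V_2 + 6  [with V_1=-1, V_2=-5]  = 18
V_5 = 4 if V_3 >= 3 else 5  [with V_3=18]  = 4

4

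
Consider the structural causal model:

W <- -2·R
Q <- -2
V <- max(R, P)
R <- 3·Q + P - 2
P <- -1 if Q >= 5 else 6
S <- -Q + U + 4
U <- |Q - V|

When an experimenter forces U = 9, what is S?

Under do(U=9), the mechanism U <- |Q - V| is discarded; U is fixed at 9.
S = -Q + U + 4  [with Q=-2, U=9]  = 15

15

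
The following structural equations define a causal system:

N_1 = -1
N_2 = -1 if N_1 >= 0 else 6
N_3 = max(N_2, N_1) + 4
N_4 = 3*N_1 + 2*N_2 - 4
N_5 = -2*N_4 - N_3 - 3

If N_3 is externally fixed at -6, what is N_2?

6

Under do(N_3=-6), the mechanism N_3 = max(N_2, N_1) + 4 is discarded; N_3 is fixed at -6.
Since N_2 is not a descendant of the intervened variable, it is unaffected.
N_2 = -1 if N_1 >= 0 else 6  [with N_1=-1]  = 6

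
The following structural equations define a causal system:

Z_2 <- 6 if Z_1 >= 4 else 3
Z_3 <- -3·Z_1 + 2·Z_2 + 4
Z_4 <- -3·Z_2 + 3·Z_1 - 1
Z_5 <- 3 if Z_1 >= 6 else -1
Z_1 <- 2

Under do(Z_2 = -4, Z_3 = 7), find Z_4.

17

Setting Z_2 = -4, Z_3 = 7 by intervention discards those variables' equations.
Z_4 = -3·Z_2 + 3·Z_1 - 1  [with Z_2=-4, Z_1=2]  = 17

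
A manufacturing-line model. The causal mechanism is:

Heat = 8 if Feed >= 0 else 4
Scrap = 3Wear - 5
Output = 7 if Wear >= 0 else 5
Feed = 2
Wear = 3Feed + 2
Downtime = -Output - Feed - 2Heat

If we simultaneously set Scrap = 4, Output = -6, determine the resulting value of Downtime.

-12

The joint intervention fixes Scrap = 4, Output = -6, removing each variable's own equation.
Heat = 8 if Feed >= 0 else 4  [with Feed=2]  = 8
Downtime = -Output - Feed - 2Heat  [with Output=-6, Feed=2, Heat=8]  = -12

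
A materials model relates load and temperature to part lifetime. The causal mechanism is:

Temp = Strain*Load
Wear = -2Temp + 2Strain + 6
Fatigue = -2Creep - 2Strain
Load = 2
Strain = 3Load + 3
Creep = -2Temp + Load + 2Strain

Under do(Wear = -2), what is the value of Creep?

-16

The intervention breaks the incoming arrows to Wear: Wear = -2Temp + 2Strain + 6 no longer applies, and Wear = -2.
Since Creep is not a descendant of the intervened variable, it is unaffected.
Strain = 3Load + 3  [with Load=2]  = 9
Temp = Strain*Load  [with Strain=9, Load=2]  = 18
Creep = -2Temp + Load + 2Strain  [with Temp=18, Load=2, Strain=9]  = -16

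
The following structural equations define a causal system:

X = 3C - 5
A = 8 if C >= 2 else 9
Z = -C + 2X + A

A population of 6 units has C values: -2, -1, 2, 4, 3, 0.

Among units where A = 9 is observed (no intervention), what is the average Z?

-6

Observing A=9 restricts to units where A's equation naturally yields 9: C ∈ {-2, -1, 0}. In that subpopulation Z = -11, -6, -1, mean -6.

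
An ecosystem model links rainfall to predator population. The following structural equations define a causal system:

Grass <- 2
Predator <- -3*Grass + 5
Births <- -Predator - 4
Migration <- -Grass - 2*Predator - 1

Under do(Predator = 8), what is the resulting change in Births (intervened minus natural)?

The intervention breaks the incoming arrows to Predator: Predator <- -3*Grass + 5 no longer applies, and Predator = 8.
Births = -Predator - 4  [with Predator=8]  = -12
Without intervention: Predator = -3*Grass + 5  [with Grass=2]  = -1; Births = -Predator - 4  [with Predator=-1]  = -3.
Change = -12 − (-3) = -9.

-9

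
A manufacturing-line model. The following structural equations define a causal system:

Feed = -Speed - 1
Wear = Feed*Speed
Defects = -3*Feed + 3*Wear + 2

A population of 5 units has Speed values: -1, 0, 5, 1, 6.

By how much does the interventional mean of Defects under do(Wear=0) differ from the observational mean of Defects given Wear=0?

The intervention sets Wear=0 in all 5 units regardless of Speed. Recomputing Defects per unit gives 2, 5, 20, 8, 23; average 11.6.
Conditioning on Wear=0 selects the 2 unit(s) with Speed ∈ {-1, 0}. Their Defects values: 2, 5. Mean = 3.5.
Difference = 11.6 − 3.5 = 8.1.

8.1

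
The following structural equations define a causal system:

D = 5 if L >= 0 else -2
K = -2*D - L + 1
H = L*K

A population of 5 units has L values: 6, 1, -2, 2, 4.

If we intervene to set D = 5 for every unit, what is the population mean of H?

-32

Every unit gets D=5 under the intervention. H values become -90, -10, 14, -22, -52; E[H|do(D=5)] = -32.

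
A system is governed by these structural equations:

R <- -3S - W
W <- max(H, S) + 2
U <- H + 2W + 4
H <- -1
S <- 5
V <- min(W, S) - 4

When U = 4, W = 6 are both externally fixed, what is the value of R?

The joint intervention fixes U = 4, W = 6, removing each variable's own equation.
R = -3S - W  [with S=5, W=6]  = -21

-21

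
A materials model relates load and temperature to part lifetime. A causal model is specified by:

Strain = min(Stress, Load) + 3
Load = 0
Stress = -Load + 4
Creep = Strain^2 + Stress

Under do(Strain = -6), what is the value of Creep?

40

The intervention breaks the incoming arrows to Strain: Strain = min(Stress, Load) + 3 no longer applies, and Strain = -6.
Stress = -Load + 4  [with Load=0]  = 4
Creep = Strain^2 + Stress  [with Strain=-6, Stress=4]  = 40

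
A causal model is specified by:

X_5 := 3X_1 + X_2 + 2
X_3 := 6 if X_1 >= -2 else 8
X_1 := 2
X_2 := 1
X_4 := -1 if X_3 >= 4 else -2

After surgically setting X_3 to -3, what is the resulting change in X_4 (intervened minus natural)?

The intervention breaks the incoming arrows to X_3: X_3 := 6 if X_1 >= -2 else 8 no longer applies, and X_3 = -3.
X_4 = -1 if X_3 >= 4 else -2  [with X_3=-3]  = -2
Without intervention: X_3 = 6 if X_1 >= -2 else 8  [with X_1=2]  = 6; X_4 = -1 if X_3 >= 4 else -2  [with X_3=6]  = -1.
Change = -2 − (-1) = -1.

-1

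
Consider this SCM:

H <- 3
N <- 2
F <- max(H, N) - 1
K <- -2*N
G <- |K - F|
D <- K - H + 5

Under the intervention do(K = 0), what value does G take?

Intervening sets K = 0 and removes its equation (K <- -2*N).
F = max(H, N) - 1  [with H=3, N=2]  = 2
G = |K - F|  [with K=0, F=2]  = 2

2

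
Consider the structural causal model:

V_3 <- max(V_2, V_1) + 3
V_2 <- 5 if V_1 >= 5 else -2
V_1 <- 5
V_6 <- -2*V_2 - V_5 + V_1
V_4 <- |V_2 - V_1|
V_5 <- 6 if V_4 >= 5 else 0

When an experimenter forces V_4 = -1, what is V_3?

8

Under do(V_4=-1), the mechanism V_4 <- |V_2 - V_1| is discarded; V_4 is fixed at -1.
Since V_3 is not a descendant of the intervened variable, it is unaffected.
V_2 = 5 if V_1 >= 5 else -2  [with V_1=5]  = 5
V_3 = max(V_2, V_1) + 3  [with V_2=5, V_1=5]  = 8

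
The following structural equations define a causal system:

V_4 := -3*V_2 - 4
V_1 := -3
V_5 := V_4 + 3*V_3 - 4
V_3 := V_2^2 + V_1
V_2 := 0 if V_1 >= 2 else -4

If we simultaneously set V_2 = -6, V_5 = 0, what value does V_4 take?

14

The joint intervention fixes V_2 = -6, V_5 = 0, removing each variable's own equation.
V_4 = -3*V_2 - 4  [with V_2=-6]  = 14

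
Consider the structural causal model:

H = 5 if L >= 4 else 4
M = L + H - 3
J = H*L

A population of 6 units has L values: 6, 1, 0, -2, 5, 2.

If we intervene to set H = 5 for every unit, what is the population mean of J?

The intervention sets H=5 in all 6 units regardless of L. Recomputing J per unit gives 30, 5, 0, -10, 25, 10; average 10.

10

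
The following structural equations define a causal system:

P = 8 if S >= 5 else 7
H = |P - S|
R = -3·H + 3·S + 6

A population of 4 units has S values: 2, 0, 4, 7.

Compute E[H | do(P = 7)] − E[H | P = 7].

do(P=7) breaks P's dependence on S. With P=7 fixed, H across the units is 5, 7, 3, 0, mean 3.75.
Observing P=7 restricts to units where P's equation naturally yields 7: S ∈ {2, 0, 4}. In that subpopulation H = 5, 7, 3, mean 5.
Difference = 3.75 − 5 = -1.25.

-1.25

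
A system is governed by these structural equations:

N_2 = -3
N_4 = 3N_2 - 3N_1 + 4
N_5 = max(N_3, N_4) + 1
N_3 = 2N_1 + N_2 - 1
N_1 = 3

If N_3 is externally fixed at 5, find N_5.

6

do(N_3=5) replaces the equation N_3 = 2N_1 + N_2 - 1 with the constant N_3 = 5.
N_4 = 3N_2 - 3N_1 + 4  [with N_2=-3, N_1=3]  = -14
N_5 = max(N_3, N_4) + 1  [with N_3=5, N_4=-14]  = 6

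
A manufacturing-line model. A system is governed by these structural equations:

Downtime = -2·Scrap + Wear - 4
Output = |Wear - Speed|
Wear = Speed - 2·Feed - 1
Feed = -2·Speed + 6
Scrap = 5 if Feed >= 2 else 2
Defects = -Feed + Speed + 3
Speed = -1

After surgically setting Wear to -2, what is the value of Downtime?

The intervention breaks the incoming arrows to Wear: Wear = Speed - 2·Feed - 1 no longer applies, and Wear = -2.
Feed = -2·Speed + 6  [with Speed=-1]  = 8
Scrap = 5 if Feed >= 2 else 2  [with Feed=8]  = 5
Downtime = -2·Scrap + Wear - 4  [with Scrap=5, Wear=-2]  = -16

-16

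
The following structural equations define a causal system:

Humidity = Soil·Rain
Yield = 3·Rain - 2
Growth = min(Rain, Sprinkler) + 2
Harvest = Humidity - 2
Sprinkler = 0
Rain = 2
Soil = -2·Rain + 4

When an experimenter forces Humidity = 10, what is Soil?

do(Humidity=10) replaces the equation Humidity = Soil·Rain with the constant Humidity = 10.
Soil is not downstream of the intervention, so its value is determined by the original equations.
Soil = -2·Rain + 4  [with Rain=2]  = 0

0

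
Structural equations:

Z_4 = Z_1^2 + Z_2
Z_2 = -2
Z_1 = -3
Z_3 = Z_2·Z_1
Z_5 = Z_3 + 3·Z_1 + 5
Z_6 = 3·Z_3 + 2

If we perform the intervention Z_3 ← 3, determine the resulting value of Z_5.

do(Z_3=3) replaces the equation Z_3 = Z_2·Z_1 with the constant Z_3 = 3.
Z_5 = Z_3 + 3·Z_1 + 5  [with Z_3=3, Z_1=-3]  = -1

-1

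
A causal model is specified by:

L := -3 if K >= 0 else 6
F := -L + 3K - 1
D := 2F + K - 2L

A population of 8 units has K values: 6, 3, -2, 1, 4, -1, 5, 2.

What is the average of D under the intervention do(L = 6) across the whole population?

-10.25

do(L=6) breaks L's dependence on K. With L=6 fixed, D across the units is 16, -5, -40, -19, 2, -33, 9, -12, mean -10.25.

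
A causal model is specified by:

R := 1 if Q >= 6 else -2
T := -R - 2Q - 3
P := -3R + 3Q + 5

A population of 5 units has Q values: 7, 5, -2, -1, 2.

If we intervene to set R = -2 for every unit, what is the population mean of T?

-5.4

Every unit gets R=-2 under the intervention. T values become -15, -11, 3, 1, -5; E[T|do(R=-2)] = -5.4.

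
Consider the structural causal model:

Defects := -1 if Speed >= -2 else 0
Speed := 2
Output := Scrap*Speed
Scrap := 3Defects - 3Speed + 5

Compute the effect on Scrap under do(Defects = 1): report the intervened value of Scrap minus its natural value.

6

The intervention breaks the incoming arrows to Defects: Defects := -1 if Speed >= -2 else 0 no longer applies, and Defects = 1.
Scrap = 3Defects - 3Speed + 5  [with Defects=1, Speed=2]  = 2
Without intervention: Defects = -1 if Speed >= -2 else 0  [with Speed=2]  = -1; Scrap = 3Defects - 3Speed + 5  [with Defects=-1, Speed=2]  = -4.
Change = 2 − (-4) = 6.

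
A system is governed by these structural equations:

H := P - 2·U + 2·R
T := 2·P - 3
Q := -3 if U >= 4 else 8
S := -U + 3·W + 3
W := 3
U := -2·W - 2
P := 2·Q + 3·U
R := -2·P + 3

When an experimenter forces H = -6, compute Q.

8

do(H=-6) replaces the equation H := P - 2·U + 2·R with the constant H = -6.
Q is not downstream of the intervention, so its value is determined by the original equations.
U = -2·W - 2  [with W=3]  = -8
Q = -3 if U >= 4 else 8  [with U=-8]  = 8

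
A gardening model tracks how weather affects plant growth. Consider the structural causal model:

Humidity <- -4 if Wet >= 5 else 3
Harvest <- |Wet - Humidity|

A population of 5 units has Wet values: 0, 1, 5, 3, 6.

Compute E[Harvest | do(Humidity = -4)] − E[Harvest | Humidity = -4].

-2.5

The intervention sets Humidity=-4 in all 5 units regardless of Wet. Recomputing Harvest per unit gives 4, 5, 9, 7, 10; average 7.
Conditioning on Humidity=-4 selects the 2 unit(s) with Wet ∈ {5, 6}. Their Harvest values: 9, 10. Mean = 9.5.
Difference = 7 − 9.5 = -2.5.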